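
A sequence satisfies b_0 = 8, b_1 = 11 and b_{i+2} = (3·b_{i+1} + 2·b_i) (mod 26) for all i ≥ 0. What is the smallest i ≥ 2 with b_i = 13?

Computing terms: b_0 = 8,  b_1 = 11,  b_2 = 23,  b_3 = 13,  b_4 = 7,  b_5 = 21,  b_6 = 25,  b_7 = 13,  b_8 = 11,  b_9 = 7,  b_{10} = 17,  b_{11} = 13,  b_{12} = 21,  b_{13} = 11,  b_{14} = 23.
Since (b_{13}, b_{14}) = (b_1, b_2) = (11, 23) (two consecutive terms determine the rest), the sequence is eventually periodic: after a pre-period of length 1 it cycles with period 12.
The value 13 first appears (with i ≥ 2) at b_3.

3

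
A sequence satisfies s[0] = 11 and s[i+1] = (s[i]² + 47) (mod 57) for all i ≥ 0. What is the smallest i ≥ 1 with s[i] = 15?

We have s[0] = 11, s[1] = 54, s[2] = 56, s[3] = 48, s[4] = 14, s[5] = 15, s[6] = 44, s[7] = 45, s[8] = 20, s[9] = 48.
Since s[9] = s[3] = 48, the sequence is eventually periodic: after a pre-period of length 3 it cycles with period 6.
The value 15 first appears (with i ≥ 1) at s[5].

5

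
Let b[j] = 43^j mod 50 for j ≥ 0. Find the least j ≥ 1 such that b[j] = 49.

2

b[0] = 1,  b[1] = 43,  b[2] = 49,  b[3] = 7,  b[4] = 1.
Since b[4] = b[0] = 1, the sequence is periodic with period 4.
The value 49 first appears (with j ≥ 1) at b[2].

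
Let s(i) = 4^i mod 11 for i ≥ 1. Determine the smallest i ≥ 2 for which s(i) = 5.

Computing terms: s(1) = 4,  s(2) = 5,  s(3) = 9,  s(4) = 3,  s(5) = 1,  s(6) = 4.
Since s(6) = s(1) = 4, the sequence is periodic with period 5.
The value 5 first appears (with i ≥ 2) at s(2).

2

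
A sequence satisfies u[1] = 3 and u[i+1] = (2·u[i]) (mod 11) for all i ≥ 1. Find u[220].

7

Listing terms: u[1] = 3, u[2] = 6, u[3] = 1, u[4] = 2, u[5] = 4, u[6] = 8, u[7] = 5, u[8] = 10, u[9] = 9, u[10] = 7, u[11] = 3.
The sequence repeats with period 10.
So u[220] = u[1 + ((220-1) mod 10)] = u[10] = 7.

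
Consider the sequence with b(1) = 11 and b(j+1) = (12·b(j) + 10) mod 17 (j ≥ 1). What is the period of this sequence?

16

We have b(1) = 11; b(2) = 6; b(3) = 14; b(4) = 8; b(5) = 4; b(6) = 7; b(7) = 9; b(8) = 16; b(9) = 15; b(10) = 3; b(11) = 12; b(12) = 1; b(13) = 5; b(14) = 2; b(15) = 0; b(16) = 10; b(17) = 11.
The sequence repeats with period 16.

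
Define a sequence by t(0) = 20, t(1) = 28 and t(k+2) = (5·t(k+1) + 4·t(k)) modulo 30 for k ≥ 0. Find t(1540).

t(0) = 20,  t(1) = 28,  t(2) = 10,  t(3) = 12,  t(4) = 10,  t(5) = 8,  t(6) = 20,  t(7) = 12,  t(8) = 20,  t(9) = 28.
The sequence repeats with period 8.
So t(1540) = t(0 + ((1540-0) mod 8)) = t(4) = 10.

10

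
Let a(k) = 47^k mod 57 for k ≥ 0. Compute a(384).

49

a(0) = 1; a(1) = 47; a(2) = 43; a(3) = 26; a(4) = 25; a(5) = 35; a(6) = 49; a(7) = 23; a(8) = 55; a(9) = 20; a(10) = 28; a(11) = 5; a(12) = 7; a(13) = 44; a(14) = 16; a(15) = 11; a(16) = 4; a(17) = 17; a(18) = 1.
The sequence repeats with period 18.
So a(384) = a(0 + ((384-0) mod 18)) = a(6) = 49.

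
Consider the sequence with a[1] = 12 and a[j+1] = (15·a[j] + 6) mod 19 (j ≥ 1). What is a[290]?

Computing terms: a[1] = 12,  a[2] = 15,  a[3] = 3,  a[4] = 13,  a[5] = 11,  a[6] = 0,  a[7] = 6,  a[8] = 1,  a[9] = 2,  a[10] = 17,  a[11] = 14,  a[12] = 7,  a[13] = 16,  a[14] = 18,  a[15] = 10,  a[16] = 4,  a[17] = 9,  a[18] = 8,  a[19] = 12.
Since a[19] = a[1] = 12, the sequence is periodic with period 18.
(290 - 1) mod 18 = 1, so a[290] = a[2] = 15.

15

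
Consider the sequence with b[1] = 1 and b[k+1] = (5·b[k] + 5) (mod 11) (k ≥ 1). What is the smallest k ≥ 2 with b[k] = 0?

Listing terms: b[1] = 1, b[2] = 10, b[3] = 0, b[4] = 5, b[5] = 8, b[6] = 1.
The sequence repeats with period 5.
The value 0 first appears (with k ≥ 2) at b[3].

3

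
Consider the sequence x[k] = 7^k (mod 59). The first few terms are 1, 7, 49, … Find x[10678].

3

x[0] = 1, x[1] = 7, x[2] = 49, x[3] = 48, x[4] = 41, x[5] = 51, x[6] = 3, x[7] = 21, x[8] = 29, x[9] = 26, x[10] = 5, x[11] = 35, x[12] = 9, x[13] = 4, x[14] = 28, x[15] = 19, x[16] = 15, x[17] = 46, x[18] = 27, x[19] = 12, x[20] = 25, x[21] = 57, x[22] = 45, x[23] = 20, x[24] = 22, x[25] = 36, x[26] = 16, x[27] = 53, x[28] = 17, x[29] = 1.
The sequence repeats with period 29.
So x[10678] = x[0 + ((10678-0) mod 29)] = x[6] = 3.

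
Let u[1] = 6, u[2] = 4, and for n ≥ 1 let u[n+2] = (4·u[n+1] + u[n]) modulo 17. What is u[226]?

10

Computing terms: u[1] = 6, u[2] = 4, u[3] = 5, u[4] = 7, u[5] = 16, u[6] = 3, u[7] = 11, u[8] = 13, u[9] = 12, u[10] = 10, u[11] = 1, u[12] = 14, u[13] = 6, u[14] = 4.
The sequence repeats with period 12.
So u[226] = u[1 + ((226-1) mod 12)] = u[10] = 10.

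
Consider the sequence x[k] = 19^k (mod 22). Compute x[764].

15

Listing terms: x[1] = 19, x[2] = 9, x[3] = 17, x[4] = 15, x[5] = 21, x[6] = 3, x[7] = 13, x[8] = 5, x[9] = 7, x[10] = 1, x[11] = 19.
The sequence repeats with period 10.
So x[764] = x[1 + ((764-1) mod 10)] = x[4] = 15.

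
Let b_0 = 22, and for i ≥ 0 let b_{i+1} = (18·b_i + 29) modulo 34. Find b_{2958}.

b_0 = 22,  b_1 = 17,  b_2 = 29,  b_3 = 7,  b_4 = 19,  b_5 = 31,  b_6 = 9,  b_7 = 21,  b_8 = 33,  b_9 = 11,  b_{10} = 23,  b_{11} = 1,  b_{12} = 13,  b_{13} = 25,  b_{14} = 3,  b_{15} = 15,  b_{16} = 27,  b_{17} = 5,  b_{18} = 17.
Since b_{18} = b_1 = 17, the sequence is eventually periodic: after a pre-period of length 1 it cycles with period 17.
For i ≥ 1, b_i depends only on (i - 1) mod 17. (2958 - 1) mod 17 = 16, so b_{2958} = b_{17} = 5.

5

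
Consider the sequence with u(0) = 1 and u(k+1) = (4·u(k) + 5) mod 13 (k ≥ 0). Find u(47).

Listing terms: u(0) = 1; u(1) = 9; u(2) = 2; u(3) = 0; u(4) = 5; u(5) = 12; u(6) = 1.
Since u(6) = u(0) = 1, the sequence is periodic with period 6.
So u(47) = u(0 + ((47-0) mod 6)) = u(5) = 12.

12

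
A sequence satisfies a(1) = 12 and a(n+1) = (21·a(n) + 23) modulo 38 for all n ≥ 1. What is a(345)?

22

Listing terms: a(1) = 12; a(2) = 9; a(3) = 22; a(4) = 29; a(5) = 24; a(6) = 33; a(7) = 32; a(8) = 11; a(9) = 26; a(10) = 37; a(11) = 2; a(12) = 27; a(13) = 20; a(14) = 25; a(15) = 16; a(16) = 17; a(17) = 0; a(18) = 23; a(19) = 12.
Since a(19) = a(1) = 12, the sequence is periodic with period 18.
(345 - 1) mod 18 = 2, so a(345) = a(3) = 22.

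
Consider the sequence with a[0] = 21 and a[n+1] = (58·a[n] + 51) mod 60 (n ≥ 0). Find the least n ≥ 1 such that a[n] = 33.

Computing terms: a[0] = 21, a[1] = 9, a[2] = 33, a[3] = 45, a[4] = 21.
The sequence repeats with period 4.
The value 33 first appears (with n ≥ 1) at a[2].

2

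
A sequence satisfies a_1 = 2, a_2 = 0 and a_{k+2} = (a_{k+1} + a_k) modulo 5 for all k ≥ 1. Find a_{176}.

a_1 = 2; a_2 = 0; a_3 = 2; a_4 = 2; a_5 = 4; a_6 = 1; a_7 = 0; a_8 = 1; a_9 = 1; a_{10} = 2; a_{11} = 3; a_{12} = 0; a_{13} = 3; a_{14} = 3; a_{15} = 1; a_{16} = 4; a_{17} = 0; a_{18} = 4; a_{19} = 4; a_{20} = 3; a_{21} = 2; a_{22} = 0.
Since (a_{21}, a_{22}) = (a_1, a_2) = (2, 0) (two consecutive terms determine the rest), the sequence is periodic with period 20.
(176 - 1) mod 20 = 15, so a_{176} = a_{16} = 4.

4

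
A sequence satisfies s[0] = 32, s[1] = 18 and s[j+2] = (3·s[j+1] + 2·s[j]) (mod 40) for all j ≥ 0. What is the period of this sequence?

Listing terms: s[0] = 32,  s[1] = 18,  s[2] = 38,  s[3] = 30,  s[4] = 6,  s[5] = 38,  s[6] = 6,  s[7] = 14,  s[8] = 14,  s[9] = 30,  s[10] = 38,  s[11] = 14,  s[12] = 38,  s[13] = 22,  s[14] = 22,  s[15] = 30,  s[16] = 14,  s[17] = 22,  s[18] = 14,  s[19] = 6,  s[20] = 6,  s[21] = 30,  s[22] = 22,  s[23] = 6,  s[24] = 22,  s[25] = 38,  s[26] = 38,  s[27] = 30.
Since (s[26], s[27]) = (s[2], s[3]) = (38, 30) (two consecutive terms determine the rest), the sequence is eventually periodic: after a pre-period of length 2 it cycles with period 24.

24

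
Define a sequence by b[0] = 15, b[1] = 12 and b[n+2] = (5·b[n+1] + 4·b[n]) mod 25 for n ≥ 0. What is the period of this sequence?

Computing terms: b[0] = 15, b[1] = 12, b[2] = 20, b[3] = 23, b[4] = 20, b[5] = 17, b[6] = 15, b[7] = 18, b[8] = 0, b[9] = 22, b[10] = 10, b[11] = 13, b[12] = 5, b[13] = 2, b[14] = 5, b[15] = 8, b[16] = 10, b[17] = 7, b[18] = 0, b[19] = 3, b[20] = 15, b[21] = 12.
Since (b[20], b[21]) = (b[0], b[1]) = (15, 12) (two consecutive terms determine the rest), the sequence is periodic with period 20.

20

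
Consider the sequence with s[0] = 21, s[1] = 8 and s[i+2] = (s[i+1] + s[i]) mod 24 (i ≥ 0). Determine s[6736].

18

Listing terms: s[0] = 21,  s[1] = 8,  s[2] = 5,  s[3] = 13,  s[4] = 18,  s[5] = 7,  s[6] = 1,  s[7] = 8,  s[8] = 9,  s[9] = 17,  s[10] = 2,  s[11] = 19,  s[12] = 21,  s[13] = 16,  s[14] = 13,  s[15] = 5,  s[16] = 18,  s[17] = 23,  s[18] = 17,  s[19] = 16,  s[20] = 9,  s[21] = 1,  s[22] = 10,  s[23] = 11,  s[24] = 21,  s[25] = 8.
The sequence repeats with period 24.
So s[6736] = s[0 + ((6736-0) mod 24)] = s[16] = 18.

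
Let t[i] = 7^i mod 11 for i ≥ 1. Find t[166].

4

t[1] = 7, t[2] = 5, t[3] = 2, t[4] = 3, t[5] = 10, t[6] = 4, t[7] = 6, t[8] = 9, t[9] = 8, t[10] = 1, t[11] = 7.
Since t[11] = t[1] = 7, the sequence is periodic with period 10.
So t[166] = t[1 + ((166-1) mod 10)] = t[6] = 4.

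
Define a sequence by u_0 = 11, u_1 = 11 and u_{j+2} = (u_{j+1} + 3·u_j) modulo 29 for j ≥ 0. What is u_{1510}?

Listing terms: u_0 = 11, u_1 = 11, u_2 = 15, u_3 = 19, u_4 = 6, u_5 = 5, u_6 = 23, u_7 = 9, u_8 = 20, u_9 = 18, u_{10} = 20, u_{11} = 16, u_{12} = 18, u_{13} = 8, u_{14} = 4, u_{15} = 28, u_{16} = 11, u_{17} = 8, u_{18} = 12, u_{19} = 7, u_{20} = 14, u_{21} = 6, u_{22} = 19, u_{23} = 8, u_{24} = 7, u_{25} = 2, u_{26} = 23, u_{27} = 0, u_{28} = 11, u_{29} = 11.
The sequence repeats with period 28.
So u_{1510} = u_{0 + ((1510-0) mod 28)} = u_{26} = 23.

23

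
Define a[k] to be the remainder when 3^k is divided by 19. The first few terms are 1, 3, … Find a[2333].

Listing terms: a[0] = 1; a[1] = 3; a[2] = 9; a[3] = 8; a[4] = 5; a[5] = 15; a[6] = 7; a[7] = 2; a[8] = 6; a[9] = 18; a[10] = 16; a[11] = 10; a[12] = 11; a[13] = 14; a[14] = 4; a[15] = 12; a[16] = 17; a[17] = 13; a[18] = 1.
The sequence repeats with period 18.
So a[2333] = a[0 + ((2333-0) mod 18)] = a[11] = 10.

10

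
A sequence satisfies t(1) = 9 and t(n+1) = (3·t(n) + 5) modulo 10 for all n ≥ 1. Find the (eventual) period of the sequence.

4

We have t(1) = 9, t(2) = 2, t(3) = 1, t(4) = 8, t(5) = 9.
The sequence repeats with period 4.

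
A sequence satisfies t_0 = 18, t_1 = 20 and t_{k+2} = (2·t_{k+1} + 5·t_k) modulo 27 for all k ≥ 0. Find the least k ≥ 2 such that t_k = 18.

9

Computing terms: t_0 = 18; t_1 = 20; t_2 = 22; t_3 = 9; t_4 = 20; t_5 = 4; t_6 = 0; t_7 = 20; t_8 = 13; t_9 = 18; t_{10} = 20.
Since (t_9, t_{10}) = (t_0, t_1) = (18, 20) (two consecutive terms determine the rest), the sequence is periodic with period 9.
The value 18 next appears (with k ≥ 2) at t_9.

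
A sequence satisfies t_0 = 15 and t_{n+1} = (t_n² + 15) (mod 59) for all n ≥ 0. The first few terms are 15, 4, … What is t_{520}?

Listing terms: t_0 = 15, t_1 = 4, t_2 = 31, t_3 = 32, t_4 = 36, t_5 = 13, t_6 = 7, t_7 = 5, t_8 = 40, t_9 = 22, t_{10} = 27, t_{11} = 36.
Since t_{11} = t_4 = 36, the sequence is eventually periodic: after a pre-period of length 4 it cycles with period 7.
For n ≥ 4, t_n depends only on (n - 4) mod 7. (520 - 4) mod 7 = 5, so t_{520} = t_9 = 22.

22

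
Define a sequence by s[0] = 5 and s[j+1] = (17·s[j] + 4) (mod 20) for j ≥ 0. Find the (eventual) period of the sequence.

We have s[0] = 5; s[1] = 9; s[2] = 17; s[3] = 13; s[4] = 5.
Since s[4] = s[0] = 5, the sequence is periodic with period 4.

4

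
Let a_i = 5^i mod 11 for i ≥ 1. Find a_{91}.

5

a_1 = 5; a_2 = 3; a_3 = 4; a_4 = 9; a_5 = 1; a_6 = 5.
Since a_6 = a_1 = 5, the sequence is periodic with period 5.
(91 - 1) mod 5 = 0, so a_{91} = a_1 = 5.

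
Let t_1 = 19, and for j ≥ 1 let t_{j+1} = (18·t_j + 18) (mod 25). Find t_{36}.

7

t_1 = 19; t_2 = 10; t_3 = 23; t_4 = 7; t_5 = 19.
The sequence repeats with period 4.
So t_{36} = t_{1 + ((36-1) mod 4)} = t_4 = 7.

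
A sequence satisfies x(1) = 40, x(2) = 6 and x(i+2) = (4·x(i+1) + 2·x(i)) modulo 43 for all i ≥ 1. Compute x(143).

11

Computing terms: x(1) = 40; x(2) = 6; x(3) = 18; x(4) = 41; x(5) = 28; x(6) = 22; x(7) = 15; x(8) = 18; x(9) = 16; x(10) = 14; x(11) = 2; x(12) = 36; x(13) = 19; x(14) = 19; x(15) = 28; x(16) = 21; x(17) = 11; x(18) = 0; x(19) = 22; x(20) = 2; x(21) = 9; x(22) = 40; x(23) = 6.
Since (x(22), x(23)) = (x(1), x(2)) = (40, 6) (two consecutive terms determine the rest), the sequence is periodic with period 21.
So x(143) = x(1 + ((143-1) mod 21)) = x(17) = 11.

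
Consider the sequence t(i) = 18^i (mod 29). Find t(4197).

We have t(0) = 1, t(1) = 18, t(2) = 5, t(3) = 3, t(4) = 25, t(5) = 15, t(6) = 9, t(7) = 17, t(8) = 16, t(9) = 27, t(10) = 22, t(11) = 19, t(12) = 23, t(13) = 8, t(14) = 28, t(15) = 11, t(16) = 24, t(17) = 26, t(18) = 4, t(19) = 14, t(20) = 20, t(21) = 12, t(22) = 13, t(23) = 2, t(24) = 7, t(25) = 10, t(26) = 6, t(27) = 21, t(28) = 1.
Since t(28) = t(0) = 1, the sequence is periodic with period 28.
So t(4197) = t(0 + ((4197-0) mod 28)) = t(25) = 10.

10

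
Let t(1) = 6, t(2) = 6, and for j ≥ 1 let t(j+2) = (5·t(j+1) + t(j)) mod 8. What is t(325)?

6

Computing terms: t(1) = 6, t(2) = 6, t(3) = 4, t(4) = 2, t(5) = 6, t(6) = 0, t(7) = 6, t(8) = 6.
The sequence repeats with period 6.
(325 - 1) mod 6 = 0, so t(325) = t(1) = 6.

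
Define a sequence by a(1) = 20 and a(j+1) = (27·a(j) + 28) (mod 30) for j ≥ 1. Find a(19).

4

Computing terms: a(1) = 20,  a(2) = 28,  a(3) = 4,  a(4) = 16,  a(5) = 10,  a(6) = 28.
Since a(6) = a(2) = 28, the sequence is eventually periodic: after a pre-period of length 1 it cycles with period 4.
For j ≥ 2, a(j) depends only on (j - 2) mod 4. (19 - 2) mod 4 = 1, so a(19) = a(3) = 4.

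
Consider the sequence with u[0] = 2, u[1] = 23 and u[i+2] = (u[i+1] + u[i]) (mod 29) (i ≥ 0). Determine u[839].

Listing terms: u[0] = 2; u[1] = 23; u[2] = 25; u[3] = 19; u[4] = 15; u[5] = 5; u[6] = 20; u[7] = 25; u[8] = 16; u[9] = 12; u[10] = 28; u[11] = 11; u[12] = 10; u[13] = 21; u[14] = 2; u[15] = 23.
Since (u[14], u[15]) = (u[0], u[1]) = (2, 23) (two consecutive terms determine the rest), the sequence is periodic with period 14.
So u[839] = u[0 + ((839-0) mod 14)] = u[13] = 21.

21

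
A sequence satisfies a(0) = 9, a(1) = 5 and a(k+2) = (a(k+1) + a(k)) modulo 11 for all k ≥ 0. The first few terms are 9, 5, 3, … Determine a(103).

We have a(0) = 9, a(1) = 5, a(2) = 3, a(3) = 8, a(4) = 0, a(5) = 8, a(6) = 8, a(7) = 5, a(8) = 2, a(9) = 7, a(10) = 9, a(11) = 5.
The sequence repeats with period 10.
So a(103) = a(0 + ((103-0) mod 10)) = a(3) = 8.

8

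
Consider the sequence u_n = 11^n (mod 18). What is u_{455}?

5

Computing terms: u_0 = 1; u_1 = 11; u_2 = 13; u_3 = 17; u_4 = 7; u_5 = 5; u_6 = 1.
The sequence repeats with period 6.
(455 - 0) mod 6 = 5, so u_{455} = u_5 = 5.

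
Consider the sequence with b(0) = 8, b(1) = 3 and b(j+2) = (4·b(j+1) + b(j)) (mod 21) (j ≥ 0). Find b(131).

20

b(0) = 8; b(1) = 3; b(2) = 20; b(3) = 20; b(4) = 16; b(5) = 0; b(6) = 16; b(7) = 1; b(8) = 20; b(9) = 18; b(10) = 8; b(11) = 8; b(12) = 19; b(13) = 0; b(14) = 19; b(15) = 13; b(16) = 8; b(17) = 3.
The sequence repeats with period 16.
(131 - 0) mod 16 = 3, so b(131) = b(3) = 20.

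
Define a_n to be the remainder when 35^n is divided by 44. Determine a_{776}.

Listing terms: a_1 = 35,  a_2 = 37,  a_3 = 19,  a_4 = 5,  a_5 = 43,  a_6 = 9,  a_7 = 7,  a_8 = 25,  a_9 = 39,  a_{10} = 1,  a_{11} = 35.
The sequence repeats with period 10.
So a_{776} = a_{1 + ((776-1) mod 10)} = a_6 = 9.

9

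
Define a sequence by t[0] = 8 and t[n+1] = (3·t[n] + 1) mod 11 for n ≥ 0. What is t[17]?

t[0] = 8; t[1] = 3; t[2] = 10; t[3] = 9; t[4] = 6; t[5] = 8.
The sequence repeats with period 5.
So t[17] = t[0 + ((17-0) mod 5)] = t[2] = 10.

10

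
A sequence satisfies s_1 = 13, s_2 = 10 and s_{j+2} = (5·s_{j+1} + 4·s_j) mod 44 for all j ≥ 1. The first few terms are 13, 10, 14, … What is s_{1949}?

38

Listing terms: s_1 = 13,  s_2 = 10,  s_3 = 14,  s_4 = 22,  s_5 = 34,  s_6 = 38,  s_7 = 18,  s_8 = 22,  s_9 = 6,  s_{10} = 30,  s_{11} = 42,  s_{12} = 22,  s_{13} = 14,  s_{14} = 26,  s_{15} = 10,  s_{16} = 22,  s_{17} = 18,  s_{18} = 2,  s_{19} = 38,  s_{20} = 22,  s_{21} = 42,  s_{22} = 34,  s_{23} = 30,  s_{24} = 22,  s_{25} = 10,  s_{26} = 6,  s_{27} = 26,  s_{28} = 22,  s_{29} = 38,  s_{30} = 14,  s_{31} = 2,  s_{32} = 22,  s_{33} = 30,  s_{34} = 18,  s_{35} = 34,  s_{36} = 22,  s_{37} = 26,  s_{38} = 42,  s_{39} = 6,  s_{40} = 22,  s_{41} = 2,  s_{42} = 10,  s_{43} = 14.
Since (s_{42}, s_{43}) = (s_2, s_3) = (10, 14) (two consecutive terms determine the rest), the sequence is eventually periodic: after a pre-period of length 1 it cycles with period 40.
For j ≥ 2, s_j depends only on (j - 2) mod 40. (1949 - 2) mod 40 = 27, so s_{1949} = s_{29} = 38.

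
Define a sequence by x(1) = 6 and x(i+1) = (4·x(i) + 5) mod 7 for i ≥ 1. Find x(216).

2

x(1) = 6,  x(2) = 1,  x(3) = 2,  x(4) = 6.
Since x(4) = x(1) = 6, the sequence is periodic with period 3.
So x(216) = x(1 + ((216-1) mod 3)) = x(3) = 2.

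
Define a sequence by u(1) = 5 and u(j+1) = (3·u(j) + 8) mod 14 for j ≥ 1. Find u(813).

7

We have u(1) = 5; u(2) = 9; u(3) = 7; u(4) = 1; u(5) = 11; u(6) = 13; u(7) = 5.
Since u(7) = u(1) = 5, the sequence is periodic with period 6.
(813 - 1) mod 6 = 2, so u(813) = u(3) = 7.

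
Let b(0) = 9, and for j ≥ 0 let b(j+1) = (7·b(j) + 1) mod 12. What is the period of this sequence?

Listing terms: b(0) = 9,  b(1) = 4,  b(2) = 5,  b(3) = 0,  b(4) = 1,  b(5) = 8,  b(6) = 9.
Since b(6) = b(0) = 9, the sequence is periodic with period 6.

6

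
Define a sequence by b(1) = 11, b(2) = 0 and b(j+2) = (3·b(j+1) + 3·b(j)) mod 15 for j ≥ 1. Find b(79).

3

b(1) = 11,  b(2) = 0,  b(3) = 3,  b(4) = 9,  b(5) = 6,  b(6) = 0,  b(7) = 3.
Since (b(6), b(7)) = (b(2), b(3)) = (0, 3) (two consecutive terms determine the rest), the sequence is eventually periodic: after a pre-period of length 1 it cycles with period 4.
For j ≥ 2, b(j) depends only on (j - 2) mod 4. (79 - 2) mod 4 = 1, so b(79) = b(3) = 3.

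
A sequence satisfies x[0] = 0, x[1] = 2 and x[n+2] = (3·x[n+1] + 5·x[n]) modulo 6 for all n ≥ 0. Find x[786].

0

We have x[0] = 0; x[1] = 2; x[2] = 0; x[3] = 4; x[4] = 0; x[5] = 2.
Since (x[4], x[5]) = (x[0], x[1]) = (0, 2) (two consecutive terms determine the rest), the sequence is periodic with period 4.
(786 - 0) mod 4 = 2, so x[786] = x[2] = 0.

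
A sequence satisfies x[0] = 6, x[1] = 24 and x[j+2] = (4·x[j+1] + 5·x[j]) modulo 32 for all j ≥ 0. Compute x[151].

Computing terms: x[0] = 6; x[1] = 24; x[2] = 30; x[3] = 16; x[4] = 22; x[5] = 8; x[6] = 14; x[7] = 0; x[8] = 6; x[9] = 24.
The sequence repeats with period 8.
So x[151] = x[0 + ((151-0) mod 8)] = x[7] = 0.

0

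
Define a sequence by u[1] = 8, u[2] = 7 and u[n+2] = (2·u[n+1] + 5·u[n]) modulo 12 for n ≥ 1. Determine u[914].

u[1] = 8,  u[2] = 7,  u[3] = 6,  u[4] = 11,  u[5] = 4,  u[6] = 3,  u[7] = 2,  u[8] = 7,  u[9] = 0,  u[10] = 11,  u[11] = 10,  u[12] = 3,  u[13] = 8,  u[14] = 7.
Since (u[13], u[14]) = (u[1], u[2]) = (8, 7) (two consecutive terms determine the rest), the sequence is periodic with period 12.
(914 - 1) mod 12 = 1, so u[914] = u[2] = 7.

7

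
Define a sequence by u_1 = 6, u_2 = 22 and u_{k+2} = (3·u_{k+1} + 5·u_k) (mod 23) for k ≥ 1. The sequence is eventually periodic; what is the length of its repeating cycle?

22

u_1 = 6,  u_2 = 22,  u_3 = 4,  u_4 = 7,  u_5 = 18,  u_6 = 20,  u_7 = 12,  u_8 = 21,  u_9 = 8,  u_{10} = 14,  u_{11} = 13,  u_{12} = 17,  u_{13} = 1,  u_{14} = 19,  u_{15} = 16,  u_{16} = 5,  u_{17} = 3,  u_{18} = 11,  u_{19} = 2,  u_{20} = 15,  u_{21} = 9,  u_{22} = 10,  u_{23} = 6,  u_{24} = 22.
Since (u_{23}, u_{24}) = (u_1, u_2) = (6, 22) (two consecutive terms determine the rest), the sequence is periodic with period 22.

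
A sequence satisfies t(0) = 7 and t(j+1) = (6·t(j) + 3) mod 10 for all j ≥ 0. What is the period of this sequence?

Computing terms: t(0) = 7,  t(1) = 5,  t(2) = 3,  t(3) = 1,  t(4) = 9,  t(5) = 7.
Since t(5) = t(0) = 7, the sequence is periodic with period 5.

5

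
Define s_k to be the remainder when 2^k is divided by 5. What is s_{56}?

We have s_1 = 2, s_2 = 4, s_3 = 3, s_4 = 1, s_5 = 2.
Since s_5 = s_1 = 2, the sequence is periodic with period 4.
(56 - 1) mod 4 = 3, so s_{56} = s_4 = 1.

1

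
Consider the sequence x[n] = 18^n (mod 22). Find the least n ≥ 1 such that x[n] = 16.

2

Computing terms: x[0] = 1; x[1] = 18; x[2] = 16; x[3] = 2; x[4] = 14; x[5] = 10; x[6] = 4; x[7] = 6; x[8] = 20; x[9] = 8; x[10] = 12; x[11] = 18.
Since x[11] = x[1] = 18, the sequence is eventually periodic: after a pre-period of length 1 it cycles with period 10.
The value 16 first appears (with n ≥ 1) at x[2].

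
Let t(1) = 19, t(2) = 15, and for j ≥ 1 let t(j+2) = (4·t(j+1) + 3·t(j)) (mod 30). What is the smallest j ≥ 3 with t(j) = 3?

t(1) = 19,  t(2) = 15,  t(3) = 27,  t(4) = 3,  t(5) = 3,  t(6) = 21,  t(7) = 3,  t(8) = 15,  t(9) = 9,  t(10) = 21,  t(11) = 21,  t(12) = 27,  t(13) = 21,  t(14) = 15,  t(15) = 3,  t(16) = 27,  t(17) = 27,  t(18) = 9,  t(19) = 27,  t(20) = 15,  t(21) = 21,  t(22) = 9,  t(23) = 9,  t(24) = 3,  t(25) = 9,  t(26) = 15,  t(27) = 27.
Since (t(26), t(27)) = (t(2), t(3)) = (15, 27) (two consecutive terms determine the rest), the sequence is eventually periodic: after a pre-period of length 1 it cycles with period 24.
The value 3 first appears (with j ≥ 3) at t(4).

4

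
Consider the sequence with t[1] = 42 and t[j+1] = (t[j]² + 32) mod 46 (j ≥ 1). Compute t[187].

40

Computing terms: t[1] = 42, t[2] = 2, t[3] = 36, t[4] = 40, t[5] = 22, t[6] = 10, t[7] = 40.
Since t[7] = t[4] = 40, the sequence is eventually periodic: after a pre-period of length 3 it cycles with period 3.
For j ≥ 4, t[j] depends only on (j - 4) mod 3. (187 - 4) mod 3 = 0, so t[187] = t[4] = 40.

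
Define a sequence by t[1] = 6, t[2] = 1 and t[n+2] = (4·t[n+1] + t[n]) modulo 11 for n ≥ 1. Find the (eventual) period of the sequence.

10

Listing terms: t[1] = 6,  t[2] = 1,  t[3] = 10,  t[4] = 8,  t[5] = 9,  t[6] = 0,  t[7] = 9,  t[8] = 3,  t[9] = 10,  t[10] = 10,  t[11] = 6,  t[12] = 1.
The sequence repeats with period 10.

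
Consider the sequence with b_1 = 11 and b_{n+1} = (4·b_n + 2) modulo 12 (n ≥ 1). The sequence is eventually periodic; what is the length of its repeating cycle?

b_1 = 11; b_2 = 10; b_3 = 6; b_4 = 2; b_5 = 10.
Since b_5 = b_2 = 10, the sequence is eventually periodic: after a pre-period of length 1 it cycles with period 3.

3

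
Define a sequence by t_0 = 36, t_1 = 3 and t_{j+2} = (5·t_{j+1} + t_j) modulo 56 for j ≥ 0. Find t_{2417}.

We have t_0 = 36; t_1 = 3; t_2 = 51; t_3 = 34; t_4 = 53; t_5 = 19; t_6 = 36; t_7 = 31; t_8 = 23; t_9 = 34; t_{10} = 25; t_{11} = 47; t_{12} = 36; t_{13} = 3.
Since (t_{12}, t_{13}) = (t_0, t_1) = (36, 3) (two consecutive terms determine the rest), the sequence is periodic with period 12.
(2417 - 0) mod 12 = 5, so t_{2417} = t_5 = 19.

19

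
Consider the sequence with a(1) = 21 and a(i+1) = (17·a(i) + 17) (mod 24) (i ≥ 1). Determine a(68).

8

a(1) = 21, a(2) = 14, a(3) = 15, a(4) = 8, a(5) = 9, a(6) = 2, a(7) = 3, a(8) = 20, a(9) = 21.
Since a(9) = a(1) = 21, the sequence is periodic with period 8.
(68 - 1) mod 8 = 3, so a(68) = a(4) = 8.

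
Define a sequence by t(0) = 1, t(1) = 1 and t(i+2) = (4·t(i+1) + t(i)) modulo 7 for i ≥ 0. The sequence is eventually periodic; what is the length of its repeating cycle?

16

t(0) = 1, t(1) = 1, t(2) = 5, t(3) = 0, t(4) = 5, t(5) = 6, t(6) = 1, t(7) = 3, t(8) = 6, t(9) = 6, t(10) = 2, t(11) = 0, t(12) = 2, t(13) = 1, t(14) = 6, t(15) = 4, t(16) = 1, t(17) = 1.
Since (t(16), t(17)) = (t(0), t(1)) = (1, 1) (two consecutive terms determine the rest), the sequence is periodic with period 16.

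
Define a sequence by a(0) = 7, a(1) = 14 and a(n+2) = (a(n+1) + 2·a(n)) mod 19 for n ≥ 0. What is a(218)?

9

Computing terms: a(0) = 7; a(1) = 14; a(2) = 9; a(3) = 18; a(4) = 17; a(5) = 15; a(6) = 11; a(7) = 3; a(8) = 6; a(9) = 12; a(10) = 5; a(11) = 10; a(12) = 1; a(13) = 2; a(14) = 4; a(15) = 8; a(16) = 16; a(17) = 13; a(18) = 7; a(19) = 14.
Since (a(18), a(19)) = (a(0), a(1)) = (7, 14) (two consecutive terms determine the rest), the sequence is periodic with period 18.
So a(218) = a(0 + ((218-0) mod 18)) = a(2) = 9.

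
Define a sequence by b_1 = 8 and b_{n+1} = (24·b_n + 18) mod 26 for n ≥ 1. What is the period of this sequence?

Computing terms: b_1 = 8, b_2 = 2, b_3 = 14, b_4 = 16, b_5 = 12, b_6 = 20, b_7 = 4, b_8 = 10, b_9 = 24, b_{10} = 22, b_{11} = 0, b_{12} = 18, b_{13} = 8.
The sequence repeats with period 12.

12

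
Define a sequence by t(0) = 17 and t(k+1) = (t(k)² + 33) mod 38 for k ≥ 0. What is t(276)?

Listing terms: t(0) = 17,  t(1) = 18,  t(2) = 15,  t(3) = 30,  t(4) = 21,  t(5) = 18.
Since t(5) = t(1) = 18, the sequence is eventually periodic: after a pre-period of length 1 it cycles with period 4.
For k ≥ 1, t(k) depends only on (k - 1) mod 4. (276 - 1) mod 4 = 3, so t(276) = t(4) = 21.

21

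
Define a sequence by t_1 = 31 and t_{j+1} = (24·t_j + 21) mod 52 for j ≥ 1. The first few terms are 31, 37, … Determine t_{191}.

13

t_1 = 31; t_2 = 37; t_3 = 25; t_4 = 49; t_5 = 1; t_6 = 45; t_7 = 9; t_8 = 29; t_9 = 41; t_{10} = 17; t_{11} = 13; t_{12} = 21; t_{13} = 5; t_{14} = 37.
Since t_{14} = t_2 = 37, the sequence is eventually periodic: after a pre-period of length 1 it cycles with period 12.
For j ≥ 2, t_j depends only on (j - 2) mod 12. (191 - 2) mod 12 = 9, so t_{191} = t_{11} = 13.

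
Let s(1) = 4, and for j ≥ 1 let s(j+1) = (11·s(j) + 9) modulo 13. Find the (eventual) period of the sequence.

12

Listing terms: s(1) = 4, s(2) = 1, s(3) = 7, s(4) = 8, s(5) = 6, s(6) = 10, s(7) = 2, s(8) = 5, s(9) = 12, s(10) = 11, s(11) = 0, s(12) = 9, s(13) = 4.
The sequence repeats with period 12.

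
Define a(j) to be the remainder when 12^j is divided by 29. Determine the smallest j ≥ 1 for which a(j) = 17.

Computing terms: a(0) = 1,  a(1) = 12,  a(2) = 28,  a(3) = 17,  a(4) = 1.
The sequence repeats with period 4.
The value 17 first appears (with j ≥ 1) at a(3).

3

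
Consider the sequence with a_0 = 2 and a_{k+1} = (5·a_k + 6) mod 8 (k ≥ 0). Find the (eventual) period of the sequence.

Computing terms: a_0 = 2, a_1 = 0, a_2 = 6, a_3 = 4, a_4 = 2.
The sequence repeats with period 4.

4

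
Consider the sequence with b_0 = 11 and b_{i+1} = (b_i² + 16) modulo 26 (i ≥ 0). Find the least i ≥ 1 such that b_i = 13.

2

b_0 = 11,  b_1 = 7,  b_2 = 13,  b_3 = 3,  b_4 = 25,  b_5 = 17,  b_6 = 19,  b_7 = 13.
Since b_7 = b_2 = 13, the sequence is eventually periodic: after a pre-period of length 2 it cycles with period 5.
The value 13 first appears (with i ≥ 1) at b_2.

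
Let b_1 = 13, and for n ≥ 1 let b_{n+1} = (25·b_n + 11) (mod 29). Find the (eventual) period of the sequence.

b_1 = 13; b_2 = 17; b_3 = 1; b_4 = 7; b_5 = 12; b_6 = 21; b_7 = 14; b_8 = 13.
The sequence repeats with period 7.

7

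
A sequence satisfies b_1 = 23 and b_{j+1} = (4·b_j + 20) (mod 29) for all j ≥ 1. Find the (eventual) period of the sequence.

Listing terms: b_1 = 23, b_2 = 25, b_3 = 4, b_4 = 7, b_5 = 19, b_6 = 9, b_7 = 27, b_8 = 12, b_9 = 10, b_{10} = 2, b_{11} = 28, b_{12} = 16, b_{13} = 26, b_{14} = 8, b_{15} = 23.
Since b_{15} = b_1 = 23, the sequence is periodic with period 14.

14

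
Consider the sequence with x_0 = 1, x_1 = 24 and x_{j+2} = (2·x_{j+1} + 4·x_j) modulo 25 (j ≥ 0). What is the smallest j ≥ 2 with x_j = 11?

x_0 = 1, x_1 = 24, x_2 = 2, x_3 = 0, x_4 = 8, x_5 = 16, x_6 = 14, x_7 = 17, x_8 = 15, x_9 = 23, x_{10} = 6, x_{11} = 4, x_{12} = 7, x_{13} = 5, x_{14} = 13, x_{15} = 21, x_{16} = 19, x_{17} = 22, x_{18} = 20, x_{19} = 3, x_{20} = 11, x_{21} = 9, x_{22} = 12, x_{23} = 10, x_{24} = 18, x_{25} = 1, x_{26} = 24.
Since (x_{25}, x_{26}) = (x_0, x_1) = (1, 24) (two consecutive terms determine the rest), the sequence is periodic with period 25.
The value 11 first appears (with j ≥ 2) at x_{20}.

20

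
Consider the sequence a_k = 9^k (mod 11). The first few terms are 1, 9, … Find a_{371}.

a_0 = 1, a_1 = 9, a_2 = 4, a_3 = 3, a_4 = 5, a_5 = 1.
The sequence repeats with period 5.
(371 - 0) mod 5 = 1, so a_{371} = a_1 = 9.

9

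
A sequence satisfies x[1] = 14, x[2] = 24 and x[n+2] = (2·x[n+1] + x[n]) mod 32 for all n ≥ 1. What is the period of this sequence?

16

Computing terms: x[1] = 14,  x[2] = 24,  x[3] = 30,  x[4] = 20,  x[5] = 6,  x[6] = 0,  x[7] = 6,  x[8] = 12,  x[9] = 30,  x[10] = 8,  x[11] = 14,  x[12] = 4,  x[13] = 22,  x[14] = 16,  x[15] = 22,  x[16] = 28,  x[17] = 14,  x[18] = 24.
Since (x[17], x[18]) = (x[1], x[2]) = (14, 24) (two consecutive terms determine the rest), the sequence is periodic with period 16.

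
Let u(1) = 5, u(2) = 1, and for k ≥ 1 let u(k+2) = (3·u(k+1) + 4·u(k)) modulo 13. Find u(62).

Computing terms: u(1) = 5; u(2) = 1; u(3) = 10; u(4) = 8; u(5) = 12; u(6) = 3; u(7) = 5; u(8) = 1.
Since (u(7), u(8)) = (u(1), u(2)) = (5, 1) (two consecutive terms determine the rest), the sequence is periodic with period 6.
(62 - 1) mod 6 = 1, so u(62) = u(2) = 1.

1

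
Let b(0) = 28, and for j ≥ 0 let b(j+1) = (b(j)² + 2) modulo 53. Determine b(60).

Listing terms: b(0) = 28, b(1) = 44, b(2) = 30, b(3) = 1, b(4) = 3, b(5) = 11, b(6) = 17, b(7) = 26, b(8) = 42, b(9) = 17.
Since b(9) = b(6) = 17, the sequence is eventually periodic: after a pre-period of length 6 it cycles with period 3.
For j ≥ 6, b(j) depends only on (j - 6) mod 3. (60 - 6) mod 3 = 0, so b(60) = b(6) = 17.

17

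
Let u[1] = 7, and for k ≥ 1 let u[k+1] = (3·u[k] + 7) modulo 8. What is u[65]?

u[1] = 7, u[2] = 4, u[3] = 3, u[4] = 0, u[5] = 7.
Since u[5] = u[1] = 7, the sequence is periodic with period 4.
(65 - 1) mod 4 = 0, so u[65] = u[1] = 7.

7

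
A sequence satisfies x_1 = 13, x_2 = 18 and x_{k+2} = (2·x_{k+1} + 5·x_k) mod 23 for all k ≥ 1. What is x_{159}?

8

We have x_1 = 13, x_2 = 18, x_3 = 9, x_4 = 16, x_5 = 8, x_6 = 4, x_7 = 2, x_8 = 1, x_9 = 12, x_{10} = 6, x_{11} = 3, x_{12} = 13, x_{13} = 18.
Since (x_{12}, x_{13}) = (x_1, x_2) = (13, 18) (two consecutive terms determine the rest), the sequence is periodic with period 11.
(159 - 1) mod 11 = 4, so x_{159} = x_5 = 8.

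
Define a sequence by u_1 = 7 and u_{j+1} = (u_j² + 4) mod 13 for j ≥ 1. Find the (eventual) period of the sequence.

6

u_1 = 7, u_2 = 1, u_3 = 5, u_4 = 3, u_5 = 0, u_6 = 4, u_7 = 7.
The sequence repeats with period 6.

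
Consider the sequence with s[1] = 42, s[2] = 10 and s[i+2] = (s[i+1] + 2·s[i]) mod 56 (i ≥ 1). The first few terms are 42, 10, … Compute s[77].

We have s[1] = 42, s[2] = 10, s[3] = 38, s[4] = 2, s[5] = 22, s[6] = 26, s[7] = 14, s[8] = 10, s[9] = 38.
Since (s[8], s[9]) = (s[2], s[3]) = (10, 38) (two consecutive terms determine the rest), the sequence is eventually periodic: after a pre-period of length 1 it cycles with period 6.
For i ≥ 2, s[i] depends only on (i - 2) mod 6. (77 - 2) mod 6 = 3, so s[77] = s[5] = 22.

22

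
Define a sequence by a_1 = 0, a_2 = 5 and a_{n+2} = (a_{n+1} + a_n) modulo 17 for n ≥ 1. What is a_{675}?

a_1 = 0; a_2 = 5; a_3 = 5; a_4 = 10; a_5 = 15; a_6 = 8; a_7 = 6; a_8 = 14; a_9 = 3; a_{10} = 0; a_{11} = 3; a_{12} = 3; a_{13} = 6; a_{14} = 9; a_{15} = 15; a_{16} = 7; a_{17} = 5; a_{18} = 12; a_{19} = 0; a_{20} = 12; a_{21} = 12; a_{22} = 7; a_{23} = 2; a_{24} = 9; a_{25} = 11; a_{26} = 3; a_{27} = 14; a_{28} = 0; a_{29} = 14; a_{30} = 14; a_{31} = 11; a_{32} = 8; a_{33} = 2; a_{34} = 10; a_{35} = 12; a_{36} = 5; a_{37} = 0; a_{38} = 5.
Since (a_{37}, a_{38}) = (a_1, a_2) = (0, 5) (two consecutive terms determine the rest), the sequence is periodic with period 36.
So a_{675} = a_{1 + ((675-1) mod 36)} = a_{27} = 14.

14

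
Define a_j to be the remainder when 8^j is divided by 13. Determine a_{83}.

We have a_0 = 1; a_1 = 8; a_2 = 12; a_3 = 5; a_4 = 1.
Since a_4 = a_0 = 1, the sequence is periodic with period 4.
(83 - 0) mod 4 = 3, so a_{83} = a_3 = 5.

5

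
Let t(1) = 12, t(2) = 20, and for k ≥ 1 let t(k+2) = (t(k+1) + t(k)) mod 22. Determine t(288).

4

t(1) = 12,  t(2) = 20,  t(3) = 10,  t(4) = 8,  t(5) = 18,  t(6) = 4,  t(7) = 0,  t(8) = 4,  t(9) = 4,  t(10) = 8,  t(11) = 12,  t(12) = 20.
Since (t(11), t(12)) = (t(1), t(2)) = (12, 20) (two consecutive terms determine the rest), the sequence is periodic with period 10.
(288 - 1) mod 10 = 7, so t(288) = t(8) = 4.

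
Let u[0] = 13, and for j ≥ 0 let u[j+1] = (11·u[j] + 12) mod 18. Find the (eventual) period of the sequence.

6

Listing terms: u[0] = 13, u[1] = 11, u[2] = 7, u[3] = 17, u[4] = 1, u[5] = 5, u[6] = 13.
Since u[6] = u[0] = 13, the sequence is periodic with period 6.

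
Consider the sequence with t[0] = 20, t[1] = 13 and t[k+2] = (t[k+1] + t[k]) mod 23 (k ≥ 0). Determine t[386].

Listing terms: t[0] = 20; t[1] = 13; t[2] = 10; t[3] = 0; t[4] = 10; t[5] = 10; t[6] = 20; t[7] = 7; t[8] = 4; t[9] = 11; t[10] = 15; t[11] = 3; t[12] = 18; t[13] = 21; t[14] = 16; t[15] = 14; t[16] = 7; t[17] = 21; t[18] = 5; t[19] = 3; t[20] = 8; t[21] = 11; t[22] = 19; t[23] = 7; t[24] = 3; t[25] = 10; t[26] = 13; t[27] = 0; t[28] = 13; t[29] = 13; t[30] = 3; t[31] = 16; t[32] = 19; t[33] = 12; t[34] = 8; t[35] = 20; t[36] = 5; t[37] = 2; t[38] = 7; t[39] = 9; t[40] = 16; t[41] = 2; t[42] = 18; t[43] = 20; t[44] = 15; t[45] = 12; t[46] = 4; t[47] = 16; t[48] = 20; t[49] = 13.
The sequence repeats with period 48.
So t[386] = t[0 + ((386-0) mod 48)] = t[2] = 10.

10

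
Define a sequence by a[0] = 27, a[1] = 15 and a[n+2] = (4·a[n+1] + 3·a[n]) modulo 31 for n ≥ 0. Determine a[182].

17

a[0] = 27; a[1] = 15; a[2] = 17; a[3] = 20; a[4] = 7; a[5] = 26; a[6] = 1; a[7] = 20; a[8] = 21; a[9] = 20; a[10] = 19; a[11] = 12; a[12] = 12; a[13] = 22; a[14] = 0; a[15] = 4; a[16] = 16; a[17] = 14; a[18] = 11; a[19] = 24; a[20] = 5; a[21] = 30; a[22] = 11; a[23] = 10; a[24] = 11; a[25] = 12; a[26] = 19; a[27] = 19; a[28] = 9; a[29] = 0; a[30] = 27; a[31] = 15.
The sequence repeats with period 30.
So a[182] = a[0 + ((182-0) mod 30)] = a[2] = 17.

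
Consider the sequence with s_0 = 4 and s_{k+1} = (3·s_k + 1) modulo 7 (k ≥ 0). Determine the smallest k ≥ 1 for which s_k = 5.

Listing terms: s_0 = 4,  s_1 = 6,  s_2 = 5,  s_3 = 2,  s_4 = 0,  s_5 = 1,  s_6 = 4.
The sequence repeats with period 6.
The value 5 first appears (with k ≥ 1) at s_2.

2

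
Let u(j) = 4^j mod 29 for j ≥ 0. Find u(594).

7

Listing terms: u(0) = 1, u(1) = 4, u(2) = 16, u(3) = 6, u(4) = 24, u(5) = 9, u(6) = 7, u(7) = 28, u(8) = 25, u(9) = 13, u(10) = 23, u(11) = 5, u(12) = 20, u(13) = 22, u(14) = 1.
Since u(14) = u(0) = 1, the sequence is periodic with period 14.
So u(594) = u(0 + ((594-0) mod 14)) = u(6) = 7.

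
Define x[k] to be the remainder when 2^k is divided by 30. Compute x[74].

Computing terms: x[0] = 1; x[1] = 2; x[2] = 4; x[3] = 8; x[4] = 16; x[5] = 2.
Since x[5] = x[1] = 2, the sequence is eventually periodic: after a pre-period of length 1 it cycles with period 4.
For k ≥ 1, x[k] depends only on (k - 1) mod 4. (74 - 1) mod 4 = 1, so x[74] = x[2] = 4.

4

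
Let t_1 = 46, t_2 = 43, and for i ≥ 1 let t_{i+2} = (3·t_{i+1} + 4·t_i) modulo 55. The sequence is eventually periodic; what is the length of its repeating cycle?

Listing terms: t_1 = 46, t_2 = 43, t_3 = 38, t_4 = 11, t_5 = 20, t_6 = 49, t_7 = 7, t_8 = 52, t_9 = 19, t_{10} = 45, t_{11} = 46, t_{12} = 43.
Since (t_{11}, t_{12}) = (t_1, t_2) = (46, 43) (two consecutive terms determine the rest), the sequence is periodic with period 10.

10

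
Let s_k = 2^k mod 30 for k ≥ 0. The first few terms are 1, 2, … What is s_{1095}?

8

Computing terms: s_0 = 1,  s_1 = 2,  s_2 = 4,  s_3 = 8,  s_4 = 16,  s_5 = 2.
Since s_5 = s_1 = 2, the sequence is eventually periodic: after a pre-period of length 1 it cycles with period 4.
For k ≥ 1, s_k depends only on (k - 1) mod 4. (1095 - 1) mod 4 = 2, so s_{1095} = s_3 = 8.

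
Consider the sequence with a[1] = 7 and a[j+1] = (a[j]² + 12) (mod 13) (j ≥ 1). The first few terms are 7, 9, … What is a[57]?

Computing terms: a[1] = 7; a[2] = 9; a[3] = 2; a[4] = 3; a[5] = 8; a[6] = 11; a[7] = 3.
Since a[7] = a[4] = 3, the sequence is eventually periodic: after a pre-period of length 3 it cycles with period 3.
For j ≥ 4, a[j] depends only on (j - 4) mod 3. (57 - 4) mod 3 = 2, so a[57] = a[6] = 11.

11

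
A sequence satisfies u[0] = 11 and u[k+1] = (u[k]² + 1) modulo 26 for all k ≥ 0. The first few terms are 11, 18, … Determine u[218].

13

u[0] = 11; u[1] = 18; u[2] = 13; u[3] = 14; u[4] = 15; u[5] = 18.
Since u[5] = u[1] = 18, the sequence is eventually periodic: after a pre-period of length 1 it cycles with period 4.
For k ≥ 1, u[k] depends only on (k - 1) mod 4. (218 - 1) mod 4 = 1, so u[218] = u[2] = 13.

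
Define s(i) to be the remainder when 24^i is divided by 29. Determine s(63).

Computing terms: s(0) = 1,  s(1) = 24,  s(2) = 25,  s(3) = 20,  s(4) = 16,  s(5) = 7,  s(6) = 23,  s(7) = 1.
Since s(7) = s(0) = 1, the sequence is periodic with period 7.
(63 - 0) mod 7 = 0, so s(63) = s(0) = 1.

1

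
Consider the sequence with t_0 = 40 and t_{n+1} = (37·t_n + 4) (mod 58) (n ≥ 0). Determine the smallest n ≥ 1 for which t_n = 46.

16

We have t_0 = 40; t_1 = 34; t_2 = 44; t_3 = 8; t_4 = 10; t_5 = 26; t_6 = 38; t_7 = 18; t_8 = 32; t_9 = 28; t_{10} = 54; t_{11} = 30; t_{12} = 12; t_{13} = 42; t_{14} = 50; t_{15} = 56; t_{16} = 46; t_{17} = 24; t_{18} = 22; t_{19} = 6; t_{20} = 52; t_{21} = 14; t_{22} = 0; t_{23} = 4; t_{24} = 36; t_{25} = 2; t_{26} = 20; t_{27} = 48; t_{28} = 40.
Since t_{28} = t_0 = 40, the sequence is periodic with period 28.
The value 46 first appears (with n ≥ 1) at t_{16}.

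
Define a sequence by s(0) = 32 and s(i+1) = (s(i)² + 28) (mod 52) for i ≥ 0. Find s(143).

Computing terms: s(0) = 32, s(1) = 12, s(2) = 16, s(3) = 24, s(4) = 32.
Since s(4) = s(0) = 32, the sequence is periodic with period 4.
(143 - 0) mod 4 = 3, so s(143) = s(3) = 24.

24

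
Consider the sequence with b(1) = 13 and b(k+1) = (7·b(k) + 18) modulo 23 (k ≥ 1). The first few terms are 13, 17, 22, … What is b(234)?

b(1) = 13,  b(2) = 17,  b(3) = 22,  b(4) = 11,  b(5) = 3,  b(6) = 16,  b(7) = 15,  b(8) = 8,  b(9) = 5,  b(10) = 7,  b(11) = 21,  b(12) = 4,  b(13) = 0,  b(14) = 18,  b(15) = 6,  b(16) = 14,  b(17) = 1,  b(18) = 2,  b(19) = 9,  b(20) = 12,  b(21) = 10,  b(22) = 19,  b(23) = 13.
The sequence repeats with period 22.
So b(234) = b(1 + ((234-1) mod 22)) = b(14) = 18.

18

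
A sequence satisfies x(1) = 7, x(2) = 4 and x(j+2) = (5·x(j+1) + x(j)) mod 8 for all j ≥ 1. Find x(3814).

7

We have x(1) = 7,  x(2) = 4,  x(3) = 3,  x(4) = 3,  x(5) = 2,  x(6) = 5,  x(7) = 3,  x(8) = 4,  x(9) = 7,  x(10) = 7,  x(11) = 2,  x(12) = 1,  x(13) = 7,  x(14) = 4.
Since (x(13), x(14)) = (x(1), x(2)) = (7, 4) (two consecutive terms determine the rest), the sequence is periodic with period 12.
(3814 - 1) mod 12 = 9, so x(3814) = x(10) = 7.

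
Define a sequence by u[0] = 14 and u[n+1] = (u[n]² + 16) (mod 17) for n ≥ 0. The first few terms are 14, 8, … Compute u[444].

u[0] = 14, u[1] = 8, u[2] = 12, u[3] = 7, u[4] = 14.
Since u[4] = u[0] = 14, the sequence is periodic with period 4.
So u[444] = u[0 + ((444-0) mod 4)] = u[0] = 14.

14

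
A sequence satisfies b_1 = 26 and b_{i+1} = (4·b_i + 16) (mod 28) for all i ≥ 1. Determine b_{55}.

b_1 = 26, b_2 = 8, b_3 = 20, b_4 = 12, b_5 = 8.
Since b_5 = b_2 = 8, the sequence is eventually periodic: after a pre-period of length 1 it cycles with period 3.
For i ≥ 2, b_i depends only on (i - 2) mod 3. (55 - 2) mod 3 = 2, so b_{55} = b_4 = 12.

12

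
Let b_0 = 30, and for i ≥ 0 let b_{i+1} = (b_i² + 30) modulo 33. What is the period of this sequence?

3

b_0 = 30,  b_1 = 6,  b_2 = 0,  b_3 = 30.
Since b_3 = b_0 = 30, the sequence is periodic with period 3.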